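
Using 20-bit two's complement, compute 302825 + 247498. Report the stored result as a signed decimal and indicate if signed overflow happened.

302825 → 01001001111011101001
247498 → 00111100011011001010
  01001001111011101001
+ 00111100011011001010
= 10000110010110110011
Result 10000110010110110011: MSB = 1 → 550323 − 1048576 = -498253.
Both addends are non-negative but the stored result is negative: signed overflow. The true value 302825 + 247498 = 550323 lies outside [-524288, 524287].

-498253; overflow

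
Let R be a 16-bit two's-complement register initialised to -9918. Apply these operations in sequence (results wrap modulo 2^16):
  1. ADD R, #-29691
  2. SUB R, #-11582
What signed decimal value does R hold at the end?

Start: R = -9918 = 1101100101000010.
R = -9918 + (-29691) = -39609; wraps to 25927 = 0110010101000111
R = 25927 − (-11582) = 37509; wraps to -28027 = 1001001010000101

-28027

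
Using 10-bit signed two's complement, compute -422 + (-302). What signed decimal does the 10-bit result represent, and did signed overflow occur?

300; overflow

-422 → 1001011010
-302 → 1011010010
  1001011010
+ 1011010010
= 0100101100  (discard carry-out 1)
Result 0100101100: MSB = 0 → value 300.
Both addends are negative but the stored result is non-negative: signed overflow. The true value -422 + (-302) = -724 lies outside [-512, 511].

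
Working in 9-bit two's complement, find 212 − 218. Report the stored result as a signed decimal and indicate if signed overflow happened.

212 → 011010100
218 → 011011010
Subtract via negate-and-add: invert 011011010 + 1 = 100100110 (i.e. -218).
  011010100
+ 100100110
= 111111010
Result 111111010: MSB = 1 → 506 − 512 = -6.
Addends (after negating the subtrahend) have opposite signs, so signed overflow cannot occur.

-6; no overflow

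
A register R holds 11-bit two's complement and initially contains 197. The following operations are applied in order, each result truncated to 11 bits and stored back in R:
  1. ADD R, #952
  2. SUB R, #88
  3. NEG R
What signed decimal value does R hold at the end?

Start: R = 197 = 00011000101.
R = 197 + 952 = 1149; wraps to -899 = 10001111101
R = -899 − 88 = -987 = 10000100101
R = −(-987) = 987 = 01111011011

987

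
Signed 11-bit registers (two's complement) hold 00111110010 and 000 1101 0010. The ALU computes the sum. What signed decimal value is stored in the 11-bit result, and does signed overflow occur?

00111110010 = 498 (signed)
000 1101 0010 → 00011010010 = 210 (signed)
  00111110010
+ 00011010010
= 01011000100
Result 01011000100: MSB = 0 → value 708.
Both addends are non-negative and so is the stored result: no signed overflow.

708; no overflow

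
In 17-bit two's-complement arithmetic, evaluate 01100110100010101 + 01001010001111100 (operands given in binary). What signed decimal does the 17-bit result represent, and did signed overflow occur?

-40559; overflow

01100110100010101 = 52501 (signed)
01001010001111100 = 38012 (signed)
  01100110100010101
+ 01001010001111100
= 10110000110010001
Result 10110000110010001: MSB = 1 → 90513 − 131072 = -40559.
Both addends are non-negative but the stored result is negative: signed overflow. The true value 52501 + 38012 = 90513 lies outside [-65536, 65535].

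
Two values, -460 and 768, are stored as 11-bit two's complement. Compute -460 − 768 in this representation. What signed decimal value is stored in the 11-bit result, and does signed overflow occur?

-460 → 11000110100
768 → 01100000000
Subtract via negate-and-add: invert 01100000000 + 1 = 10100000000 (i.e. -768).
  11000110100
+ 10100000000
= 01100110100  (discard carry-out 1)
Result 01100110100: MSB = 0 → value 820.
Both addends (after negating the subtrahend) are negative but the stored result is non-negative: signed overflow. The true value -460 − 768 = -1228 lies outside [-1024, 1023].

820; overflow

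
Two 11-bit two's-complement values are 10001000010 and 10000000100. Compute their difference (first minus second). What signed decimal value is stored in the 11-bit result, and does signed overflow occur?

62; no overflow

10001000010 = -958 (signed)
10000000100 = -1020 (signed)
Subtract via negate-and-add: invert 10000000100 + 1 = 01111111100 (i.e. 1020).
  10001000010
+ 01111111100
= 00000111110  (discard carry-out 1)
Result 00000111110: MSB = 0 → value 62.
Addends (after negating the subtrahend) have opposite signs, so signed overflow cannot occur.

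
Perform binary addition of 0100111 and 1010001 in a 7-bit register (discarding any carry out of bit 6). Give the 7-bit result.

1111000

  0100111
+ 1010001
= 1111000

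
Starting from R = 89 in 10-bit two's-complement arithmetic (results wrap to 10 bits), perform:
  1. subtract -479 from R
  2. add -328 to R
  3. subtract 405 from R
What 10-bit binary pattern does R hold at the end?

1101011011

Start: R = 89 = 0001011001.
R = 89 − (-479) = 568; wraps to -456 = 1000111000
R = -456 + (-328) = -784; wraps to 240 = 0011110000
R = 240 − 405 = -165 = 1101011011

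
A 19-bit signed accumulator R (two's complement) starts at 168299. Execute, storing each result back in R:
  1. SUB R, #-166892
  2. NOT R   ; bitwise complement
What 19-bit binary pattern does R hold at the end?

Start: R = 168299 = 0101001000101101011.
R = 168299 − (-166892) = 335191; wraps to -189097 = 1010001110101010111
R = NOT 1010001110101010111 = 0101110001010101000 = 189096

0101110001010101000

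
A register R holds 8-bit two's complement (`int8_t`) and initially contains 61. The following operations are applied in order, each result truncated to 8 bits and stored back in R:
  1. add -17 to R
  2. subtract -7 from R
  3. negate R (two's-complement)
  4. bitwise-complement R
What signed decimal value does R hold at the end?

50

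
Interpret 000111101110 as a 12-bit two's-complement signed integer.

MSB is 0, so the value is non-negative: 000111101110 = 494.

494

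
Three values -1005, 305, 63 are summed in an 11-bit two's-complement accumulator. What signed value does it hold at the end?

-637

-1005 + 305 = -700 (10101000100)
-700 + 63 = -637 (10110000011)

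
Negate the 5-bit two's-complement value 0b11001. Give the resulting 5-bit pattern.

Invert: 00110. Add 1: 00111.
Check: 11001 = -7, 00111 = 7.

00111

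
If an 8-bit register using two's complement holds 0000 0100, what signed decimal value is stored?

MSB is 0, so the value is non-negative: 00000100 = 4.

4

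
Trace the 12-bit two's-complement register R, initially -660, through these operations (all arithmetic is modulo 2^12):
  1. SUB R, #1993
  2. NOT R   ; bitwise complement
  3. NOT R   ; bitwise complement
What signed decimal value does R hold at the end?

1443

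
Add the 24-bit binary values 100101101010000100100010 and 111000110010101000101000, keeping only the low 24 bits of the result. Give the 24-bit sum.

  100101101010000100100010
+ 111000110010101000101000
= 011110011100101101001010  (discard carry-out 1)

011110011100101101001010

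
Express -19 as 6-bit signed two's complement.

101101

|-19| = 19 = 010011 in 6 bits.
Invert the bits: 101100. Add 1: 101101.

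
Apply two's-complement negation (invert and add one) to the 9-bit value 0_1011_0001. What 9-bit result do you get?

101001111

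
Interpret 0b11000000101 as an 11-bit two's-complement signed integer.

MSB is 1, so the value is negative.
Invert: 00111111010. Add 1: 00111111011 = 507. So the value is −507.

-507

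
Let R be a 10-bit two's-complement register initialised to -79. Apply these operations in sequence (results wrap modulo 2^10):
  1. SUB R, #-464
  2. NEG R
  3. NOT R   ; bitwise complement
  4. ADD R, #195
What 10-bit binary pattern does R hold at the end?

Start: R = -79 = 1110110001.
R = -79 − (-464) = 385 = 0110000001
R = −(385) = -385 = 1001111111
R = NOT 1001111111 = 0110000000 = 384
R = 384 + 195 = 579; wraps to -445 = 1001000011

1001000011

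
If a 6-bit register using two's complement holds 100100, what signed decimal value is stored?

MSB is 1, so the value is negative.
Unsigned reading: 36. Subtract 2^6 = 64: 36 − 64 = -28.

-28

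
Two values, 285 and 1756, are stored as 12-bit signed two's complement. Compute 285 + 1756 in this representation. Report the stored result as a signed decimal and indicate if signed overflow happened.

285 → 000100011101
1756 → 011011011100
  000100011101
+ 011011011100
= 011111111001
Result 011111111001: MSB = 0 → value 2041.
Both addends are non-negative and so is the stored result: no signed overflow.

2041; no overflow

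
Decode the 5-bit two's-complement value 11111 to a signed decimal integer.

-1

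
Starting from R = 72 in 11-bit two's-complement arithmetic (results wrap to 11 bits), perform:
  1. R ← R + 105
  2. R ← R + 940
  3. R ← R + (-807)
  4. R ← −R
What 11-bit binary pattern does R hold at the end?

Start: R = 72 = 00001001000.
R = 72 + 105 = 177 = 00010110001
R = 177 + 940 = 1117; wraps to -931 = 10001011101
R = -931 + (-807) = -1738; wraps to 310 = 00100110110
R = −(310) = -310 = 11011001010

11011001010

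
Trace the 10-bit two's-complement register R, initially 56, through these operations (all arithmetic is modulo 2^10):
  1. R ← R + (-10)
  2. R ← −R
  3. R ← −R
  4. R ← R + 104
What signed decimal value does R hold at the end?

150

Start: R = 56 = 0000111000.
R = 56 + (-10) = 46 = 0000101110
R = −(46) = -46 = 1111010010
R = −(-46) = 46 = 0000101110
R = 46 + 104 = 150 = 0010010110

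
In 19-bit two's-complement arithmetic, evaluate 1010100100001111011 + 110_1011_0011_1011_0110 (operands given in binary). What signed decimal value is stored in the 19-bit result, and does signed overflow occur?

1010100100001111011 = -178053 (signed)
110_1011_0011_1011_0110 → 1101011001110110110 = -85066 (signed)
  1010100100001111011
+ 1101011001110110110
= 0111111110000110001  (discard carry-out 1)
Result 0111111110000110001: MSB = 0 → value 261169.
Both addends are negative but the stored result is non-negative: signed overflow. The true value -178053 + (-85066) = -263119 lies outside [-262144, 262143].

261169; overflow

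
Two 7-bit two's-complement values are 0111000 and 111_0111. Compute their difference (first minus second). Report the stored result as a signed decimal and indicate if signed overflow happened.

0111000 = 56 (signed)
111_0111 → 1110111 = -9 (signed)
Subtract via negate-and-add: invert 1110111 + 1 = 0001001 (i.e. 9).
  0111000
+ 0001001
= 1000001
Result 1000001: MSB = 1 → 65 − 128 = -63.
Both addends (after negating the subtrahend) are non-negative but the stored result is negative: signed overflow. The true value 56 − (-9) = 65 lies outside [-64, 63].

-63; overflow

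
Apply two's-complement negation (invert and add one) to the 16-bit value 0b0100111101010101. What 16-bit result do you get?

1011000010101011

Invert: 1011000010101010. Add 1: 1011000010101011.
Check: 0100111101010101 = 20309, 1011000010101011 = -20309.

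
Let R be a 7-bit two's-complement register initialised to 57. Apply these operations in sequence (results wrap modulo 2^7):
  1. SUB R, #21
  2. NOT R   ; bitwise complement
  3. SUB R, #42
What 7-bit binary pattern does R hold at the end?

0110001

Start: R = 57 = 0111001.
R = 57 − 21 = 36 = 0100100
R = NOT 0100100 = 1011011 = -37
R = -37 − 42 = -79; wraps to 49 = 0110001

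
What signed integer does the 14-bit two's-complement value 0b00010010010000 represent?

MSB is 0, so the value is non-negative: 00010010010000 = 1168.

1168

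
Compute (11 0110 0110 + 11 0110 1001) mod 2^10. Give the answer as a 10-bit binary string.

1011001111

  1101100110
+ 1101101001
= 1011001111  (discard carry-out 1)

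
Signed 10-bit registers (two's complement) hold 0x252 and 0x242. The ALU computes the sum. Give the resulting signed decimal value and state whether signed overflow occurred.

0x252 = 1001010010 = -430 (signed)
0x242 = 1001000010 = -446 (signed)
  1001010010
+ 1001000010
= 0010010100  (discard carry-out 1)
Result 0010010100: MSB = 0 → value 148.
Both addends are negative but the stored result is non-negative: signed overflow. The true value -430 + (-446) = -876 lies outside [-512, 511].

148; overflow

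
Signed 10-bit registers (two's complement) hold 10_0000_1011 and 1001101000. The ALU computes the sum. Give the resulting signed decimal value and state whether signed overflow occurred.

115; overflow

10_0000_1011 → 1000001011 = -501 (signed)
1001101000 = -408 (signed)
  1000001011
+ 1001101000
= 0001110011  (discard carry-out 1)
Result 0001110011: MSB = 0 → value 115.
Both addends are negative but the stored result is non-negative: signed overflow. The true value -501 + (-408) = -909 lies outside [-512, 511].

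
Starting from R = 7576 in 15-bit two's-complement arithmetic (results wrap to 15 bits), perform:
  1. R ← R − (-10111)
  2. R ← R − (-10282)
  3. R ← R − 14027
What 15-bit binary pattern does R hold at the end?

011011001110110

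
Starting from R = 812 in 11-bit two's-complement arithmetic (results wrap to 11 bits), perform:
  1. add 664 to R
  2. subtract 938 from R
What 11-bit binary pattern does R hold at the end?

01000011010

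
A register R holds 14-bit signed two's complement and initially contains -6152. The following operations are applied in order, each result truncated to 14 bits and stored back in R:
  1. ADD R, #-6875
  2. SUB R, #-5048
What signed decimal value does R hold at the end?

-7979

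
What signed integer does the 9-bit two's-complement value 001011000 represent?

88

MSB is 0, so the value is non-negative: 001011000 = 88.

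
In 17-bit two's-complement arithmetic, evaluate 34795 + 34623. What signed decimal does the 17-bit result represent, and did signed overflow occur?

-61654; overflow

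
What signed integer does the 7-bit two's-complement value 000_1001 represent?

MSB is 0, so the value is non-negative: 0001001 = 9.

9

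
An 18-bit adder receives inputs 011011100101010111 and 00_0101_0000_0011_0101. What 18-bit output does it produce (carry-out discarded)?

100000100110001100

  011011100101010111
+ 000101000000110101
= 100000100110001100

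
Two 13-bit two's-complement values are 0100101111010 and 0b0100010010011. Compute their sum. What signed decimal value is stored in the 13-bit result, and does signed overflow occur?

0100101111010 = 2426 (signed)
0b0100010010011 → 0100010010011 = 2195 (signed)
  0100101111010
+ 0100010010011
= 1001000001101
Result 1001000001101: MSB = 1 → 4621 − 8192 = -3571.
Both addends are non-negative but the stored result is negative: signed overflow. The true value 2426 + 2195 = 4621 lies outside [-4096, 4095].

-3571; overflow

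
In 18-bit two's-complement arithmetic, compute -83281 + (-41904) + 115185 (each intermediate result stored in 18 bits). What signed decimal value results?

-10000

-83281 + (-41904) = -125185 (100001011011111111)
-125185 + 115185 = -10000 (111101100011110000)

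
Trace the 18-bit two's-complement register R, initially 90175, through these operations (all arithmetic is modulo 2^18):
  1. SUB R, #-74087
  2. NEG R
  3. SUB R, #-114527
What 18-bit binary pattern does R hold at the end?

110011110110111001

Start: R = 90175 = 010110000000111111.
R = 90175 − (-74087) = 164262; wraps to -97882 = 101000000110100110
R = −(-97882) = 97882 = 010111111001011010
R = 97882 − (-114527) = 212409; wraps to -49735 = 110011110110111001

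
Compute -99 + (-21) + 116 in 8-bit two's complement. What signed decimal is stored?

-4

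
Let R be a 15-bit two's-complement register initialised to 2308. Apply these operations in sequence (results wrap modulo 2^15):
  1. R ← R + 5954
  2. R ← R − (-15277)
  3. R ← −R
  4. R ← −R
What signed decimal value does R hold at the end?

Start: R = 2308 = 000100100000100.
R = 2308 + 5954 = 8262 = 010000001000110
R = 8262 − (-15277) = 23539; wraps to -9229 = 101101111110011
R = −(-9229) = 9229 = 010010000001101
R = −(9229) = -9229 = 101101111110011

-9229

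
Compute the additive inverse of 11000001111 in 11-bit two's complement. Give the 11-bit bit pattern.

Invert: 00111110000. Add 1: 00111110001.

00111110001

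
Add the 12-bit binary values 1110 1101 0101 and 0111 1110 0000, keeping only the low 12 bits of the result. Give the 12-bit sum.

011010110101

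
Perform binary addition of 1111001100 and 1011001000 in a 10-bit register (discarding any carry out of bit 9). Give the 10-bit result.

1010010100

  1111001100
+ 1011001000
= 1010010100  (discard carry-out 1)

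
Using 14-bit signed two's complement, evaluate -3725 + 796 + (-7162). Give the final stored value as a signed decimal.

-3725 + 796 = -2929 (11010010001111)
-2929 + (-7162) = -10091 → wraps to 6293 (01100010010101)

6293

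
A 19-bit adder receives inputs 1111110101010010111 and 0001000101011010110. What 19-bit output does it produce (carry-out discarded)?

0000111010101101101

  1111110101010010111
+ 0001000101011010110
= 0000111010101101101  (discard carry-out 1)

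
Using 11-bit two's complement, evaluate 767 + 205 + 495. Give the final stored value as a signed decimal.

-581

767 + 205 = 972 (01111001100)
972 + 495 = 1467 → wraps to -581 (10110111011)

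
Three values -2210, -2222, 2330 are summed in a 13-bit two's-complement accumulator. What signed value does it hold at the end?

-2102

-2210 + (-2222) = -4432 → wraps to 3760 (0111010110000)
3760 + 2330 = 6090 → wraps to -2102 (1011111001010)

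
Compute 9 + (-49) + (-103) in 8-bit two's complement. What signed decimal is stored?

9 + (-49) = -40 (11011000)
-40 + (-103) = -143 → wraps to 113 (01110001)

113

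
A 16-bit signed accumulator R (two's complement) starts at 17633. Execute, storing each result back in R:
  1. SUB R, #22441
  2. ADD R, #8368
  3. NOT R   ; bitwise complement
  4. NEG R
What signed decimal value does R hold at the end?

3561

Start: R = 17633 = 0100010011100001.
R = 17633 − 22441 = -4808 = 1110110100111000
R = -4808 + 8368 = 3560 = 0000110111101000
R = NOT 0000110111101000 = 1111001000010111 = -3561
R = −(-3561) = 3561 = 0000110111101001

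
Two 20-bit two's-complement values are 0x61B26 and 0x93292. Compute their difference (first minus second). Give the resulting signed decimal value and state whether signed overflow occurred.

-202604; overflow

0x61B26 = 01100001101100100110 = 400166 (signed)
0x93292 = 10010011001010010010 = -445806 (signed)
Subtract via negate-and-add: invert 10010011001010010010 + 1 = 01101100110101101110 (i.e. 445806).
  01100001101100100110
+ 01101100110101101110
= 11001110100010010100
Result 11001110100010010100: MSB = 1 → 845972 − 1048576 = -202604.
Both addends (after negating the subtrahend) are non-negative but the stored result is negative: signed overflow. The true value 400166 − (-445806) = 845972 lies outside [-524288, 524287].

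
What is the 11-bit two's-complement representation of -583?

10110111001

|-583| = 583 = 01001000111 in 11 bits.
Invert the bits: 10110111000. Add 1: 10110111001.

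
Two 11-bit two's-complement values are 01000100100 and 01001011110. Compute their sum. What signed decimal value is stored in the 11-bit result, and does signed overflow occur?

01000100100 = 548 (signed)
01001011110 = 606 (signed)
  01000100100
+ 01001011110
= 10010000010
Result 10010000010: MSB = 1 → 1154 − 2048 = -894.
Both addends are non-negative but the stored result is negative: signed overflow. The true value 548 + 606 = 1154 lies outside [-1024, 1023].

-894; overflow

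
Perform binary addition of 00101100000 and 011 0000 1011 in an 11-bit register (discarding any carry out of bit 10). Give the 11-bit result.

  00101100000
+ 01100001011
= 10001101011

10001101011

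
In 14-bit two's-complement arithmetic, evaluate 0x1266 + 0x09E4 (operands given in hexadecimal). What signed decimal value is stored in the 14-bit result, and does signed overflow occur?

7242; no overflow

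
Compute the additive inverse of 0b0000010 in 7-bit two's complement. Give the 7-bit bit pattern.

Invert: 1111101. Add 1: 1111110.
Check: 0000010 = 2, 1111110 = -2.

1111110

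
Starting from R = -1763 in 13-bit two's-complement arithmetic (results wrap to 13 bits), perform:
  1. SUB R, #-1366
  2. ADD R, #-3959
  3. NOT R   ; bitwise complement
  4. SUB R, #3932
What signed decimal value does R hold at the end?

423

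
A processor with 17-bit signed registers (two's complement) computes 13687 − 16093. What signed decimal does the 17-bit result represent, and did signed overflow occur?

13687 → 00011010101110111
16093 → 00011111011011101
Subtract via negate-and-add: invert 00011111011011101 + 1 = 11100000100100011 (i.e. -16093).
  00011010101110111
+ 11100000100100011
= 11111011010011010
Result 11111011010011010: MSB = 1 → 128666 − 131072 = -2406.
Addends (after negating the subtrahend) have opposite signs, so signed overflow cannot occur.

-2406; no overflow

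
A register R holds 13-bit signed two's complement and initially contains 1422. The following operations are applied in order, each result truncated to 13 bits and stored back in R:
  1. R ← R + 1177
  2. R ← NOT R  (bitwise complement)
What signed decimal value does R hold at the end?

-2600

Start: R = 1422 = 0010110001110.
R = 1422 + 1177 = 2599 = 0101000100111
R = NOT 0101000100111 = 1010111011000 = -2600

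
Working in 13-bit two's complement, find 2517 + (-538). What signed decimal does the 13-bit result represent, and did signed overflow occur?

1979; no overflow

2517 → 0100111010101
-538 → 1110111100110
  0100111010101
+ 1110111100110
= 0011110111011  (discard carry-out 1)
Result 0011110111011: MSB = 0 → value 1979.
Addends have opposite signs, so signed overflow cannot occur.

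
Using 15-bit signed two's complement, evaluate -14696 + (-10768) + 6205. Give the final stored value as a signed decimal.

-14696 + (-10768) = -25464 → wraps to 7304 (001110010001000)
7304 + 6205 = 13509 (011010011000101)

13509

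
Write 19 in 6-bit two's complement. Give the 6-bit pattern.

010011

19 is non-negative, so write it directly in 6 bits: 010011.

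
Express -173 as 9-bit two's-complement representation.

101010011

|-173| = 173 = 010101101 in 9 bits.
Invert the bits: 101010010. Add 1: 101010011.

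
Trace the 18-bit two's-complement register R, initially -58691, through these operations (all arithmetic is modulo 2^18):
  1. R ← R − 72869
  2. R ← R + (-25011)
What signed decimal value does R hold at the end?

105573

Start: R = -58691 = 110001101010111101.
R = -58691 − 72869 = -131560; wraps to 130584 = 011111111000011000
R = 130584 + (-25011) = 105573 = 011001110001100101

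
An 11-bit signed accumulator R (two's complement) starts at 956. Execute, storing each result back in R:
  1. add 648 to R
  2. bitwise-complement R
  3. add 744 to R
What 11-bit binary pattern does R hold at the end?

Start: R = 956 = 01110111100.
R = 956 + 648 = 1604; wraps to -444 = 11001000100
R = NOT 11001000100 = 00110111011 = 443
R = 443 + 744 = 1187; wraps to -861 = 10010100011

10010100011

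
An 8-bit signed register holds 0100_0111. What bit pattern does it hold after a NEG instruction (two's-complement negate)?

10111001

Invert: 10111000. Add 1: 10111001.
Check: 01000111 = 71, 10111001 = -71.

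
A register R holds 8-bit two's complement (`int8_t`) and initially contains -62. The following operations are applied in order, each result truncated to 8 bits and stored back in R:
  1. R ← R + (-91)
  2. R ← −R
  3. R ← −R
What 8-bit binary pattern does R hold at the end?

Start: R = -62 = 11000010.
R = -62 + (-91) = -153; wraps to 103 = 01100111
R = −(103) = -103 = 10011001
R = −(-103) = 103 = 01100111

01100111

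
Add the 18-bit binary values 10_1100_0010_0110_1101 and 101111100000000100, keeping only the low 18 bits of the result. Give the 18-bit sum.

011011101001110001

  101100001001101101
+ 101111100000000100
= 011011101001110001  (discard carry-out 1)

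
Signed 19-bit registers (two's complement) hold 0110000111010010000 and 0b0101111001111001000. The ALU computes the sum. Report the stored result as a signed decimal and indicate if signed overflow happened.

0110000111010010000 = 200336 (signed)
0b0101111001111001000 → 0101111001111001000 = 193480 (signed)
  0110000111010010000
+ 0101111001111001000
= 1100000001001011000
Result 1100000001001011000: MSB = 1 → 393816 − 524288 = -130472.
Both addends are non-negative but the stored result is negative: signed overflow. The true value 200336 + 193480 = 393816 lies outside [-262144, 262143].

-130472; overflow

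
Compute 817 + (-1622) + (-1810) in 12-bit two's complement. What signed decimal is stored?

1481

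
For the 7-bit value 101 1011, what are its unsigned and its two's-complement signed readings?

Unsigned: 1011011 = 91.
Signed: MSB=1 → 91 − 128 = -37.

unsigned = 91, signed = -37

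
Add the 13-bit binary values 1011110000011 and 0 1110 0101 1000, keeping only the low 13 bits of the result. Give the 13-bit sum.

0010111011011

  1011110000011
+ 0111001011000
= 0010111011011  (discard carry-out 1)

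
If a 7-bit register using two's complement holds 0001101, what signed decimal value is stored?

MSB is 0, so the value is non-negative: 0001101 = 13.

13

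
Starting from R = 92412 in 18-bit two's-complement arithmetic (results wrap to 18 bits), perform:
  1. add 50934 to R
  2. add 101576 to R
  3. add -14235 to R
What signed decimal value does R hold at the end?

-31457

Start: R = 92412 = 010110100011111100.
R = 92412 + 50934 = 143346; wraps to -118798 = 100010111111110010
R = -118798 + 101576 = -17222 = 111011110010111010
R = -17222 + (-14235) = -31457 = 111000010100011111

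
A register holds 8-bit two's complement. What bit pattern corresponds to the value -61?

11000011

|-61| = 61 = 00111101 in 8 bits.
Invert the bits: 11000010. Add 1: 11000011.
Check: 11000011 reads as 195 − 256 = -61.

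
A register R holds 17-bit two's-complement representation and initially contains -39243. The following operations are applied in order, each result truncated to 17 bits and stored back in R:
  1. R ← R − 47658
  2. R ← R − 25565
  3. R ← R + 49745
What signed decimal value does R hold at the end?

-62721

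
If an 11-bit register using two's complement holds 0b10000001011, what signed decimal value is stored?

MSB is 1, so the value is negative.
Invert: 01111110100. Add 1: 01111110101 = 1013. So the value is −1013.

-1013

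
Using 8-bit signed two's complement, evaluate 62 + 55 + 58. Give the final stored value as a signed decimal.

62 + 55 = 117 (01110101)
117 + 58 = 175 → wraps to -81 (10101111)

-81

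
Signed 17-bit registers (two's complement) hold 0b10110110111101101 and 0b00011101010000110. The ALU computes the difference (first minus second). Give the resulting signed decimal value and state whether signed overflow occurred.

-52377; no overflow

0b10110110111101101 → 10110110111101101 = -37395 (signed)
0b00011101010000110 → 00011101010000110 = 14982 (signed)
Subtract via negate-and-add: invert 00011101010000110 + 1 = 11100010101111010 (i.e. -14982).
  10110110111101101
+ 11100010101111010
= 10011001101100111  (discard carry-out 1)
Result 10011001101100111: MSB = 1 → 78695 − 131072 = -52377.
Both addends (after negating the subtrahend) are negative and so is the stored result: no signed overflow.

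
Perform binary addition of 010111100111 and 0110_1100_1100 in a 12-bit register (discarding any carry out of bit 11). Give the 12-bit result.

  010111100111
+ 011011001100
= 110010110011

110010110011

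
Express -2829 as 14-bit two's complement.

11010011110011

|-2829| = 2829 = 00101100001101 in 14 bits.
Invert the bits: 11010011110010. Add 1: 11010011110011.
Check: 11010011110011 reads as 13555 − 16384 = -2829.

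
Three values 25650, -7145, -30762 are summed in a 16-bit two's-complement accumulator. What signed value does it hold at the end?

-12257

25650 + (-7145) = 18505 (0100100001001001)
18505 + (-30762) = -12257 (1101000000011111)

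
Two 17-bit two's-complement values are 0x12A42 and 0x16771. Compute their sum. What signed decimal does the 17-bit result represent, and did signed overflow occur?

0x12A42 = 10010101001000010 = -54718 (signed)
0x16771 = 10110011101110001 = -39055 (signed)
  10010101001000010
+ 10110011101110001
= 01001000110110011  (discard carry-out 1)
Result 01001000110110011: MSB = 0 → value 37299.
Both addends are negative but the stored result is non-negative: signed overflow. The true value -54718 + (-39055) = -93773 lies outside [-65536, 65535].

37299; overflow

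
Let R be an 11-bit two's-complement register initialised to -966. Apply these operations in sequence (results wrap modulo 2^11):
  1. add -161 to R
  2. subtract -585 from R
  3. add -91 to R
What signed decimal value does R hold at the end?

-633

Start: R = -966 = 10000111010.
R = -966 + (-161) = -1127; wraps to 921 = 01110011001
R = 921 − (-585) = 1506; wraps to -542 = 10111100010
R = -542 + (-91) = -633 = 10110000111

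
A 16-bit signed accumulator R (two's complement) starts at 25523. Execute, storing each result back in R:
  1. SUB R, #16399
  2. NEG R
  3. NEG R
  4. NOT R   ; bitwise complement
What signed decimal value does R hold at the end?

-9125

Start: R = 25523 = 0110001110110011.
R = 25523 − 16399 = 9124 = 0010001110100100
R = −(9124) = -9124 = 1101110001011100
R = −(-9124) = 9124 = 0010001110100100
R = NOT 0010001110100100 = 1101110001011011 = -9125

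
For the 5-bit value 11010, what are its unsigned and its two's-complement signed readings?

Unsigned: 11010 = 26.
Signed: MSB=1 → 26 − 32 = -6.

unsigned = 26, signed = -6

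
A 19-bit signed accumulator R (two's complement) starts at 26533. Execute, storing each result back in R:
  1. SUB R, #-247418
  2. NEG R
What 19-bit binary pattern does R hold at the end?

0111101000111100001

Start: R = 26533 = 0000110011110100101.
R = 26533 − (-247418) = 273951; wraps to -250337 = 1000010111000011111
R = −(-250337) = 250337 = 0111101000111100001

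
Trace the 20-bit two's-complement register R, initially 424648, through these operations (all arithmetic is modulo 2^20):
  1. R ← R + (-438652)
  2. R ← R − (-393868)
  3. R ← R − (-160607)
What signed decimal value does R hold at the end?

-508105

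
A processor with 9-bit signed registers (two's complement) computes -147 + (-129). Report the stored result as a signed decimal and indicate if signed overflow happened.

236; overflow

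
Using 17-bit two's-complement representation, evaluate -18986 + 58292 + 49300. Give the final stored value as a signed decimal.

-42466

-18986 + 58292 = 39306 (01001100110001010)
39306 + 49300 = 88606 → wraps to -42466 (10101101000011110)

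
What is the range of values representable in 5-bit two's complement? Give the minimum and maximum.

Minimum: −2^4 = -16.
Maximum: 2^4 − 1 = 15.

min = -16, max = 15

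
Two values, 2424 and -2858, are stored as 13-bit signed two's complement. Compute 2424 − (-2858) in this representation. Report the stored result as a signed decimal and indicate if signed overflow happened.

2424 → 0100101111000
-2858 → 1010011010110
Subtract via negate-and-add: invert 1010011010110 + 1 = 0101100101010 (i.e. 2858).
  0100101111000
+ 0101100101010
= 1010010100010
Result 1010010100010: MSB = 1 → 5282 − 8192 = -2910.
Both addends (after negating the subtrahend) are non-negative but the stored result is negative: signed overflow. The true value 2424 − (-2858) = 5282 lies outside [-4096, 4095].

-2910; overflow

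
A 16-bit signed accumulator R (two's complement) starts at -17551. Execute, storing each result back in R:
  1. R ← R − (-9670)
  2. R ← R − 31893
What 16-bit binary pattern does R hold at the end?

0110010010100010

Start: R = -17551 = 1011101101110001.
R = -17551 − (-9670) = -7881 = 1110000100110111
R = -7881 − 31893 = -39774; wraps to 25762 = 0110010010100010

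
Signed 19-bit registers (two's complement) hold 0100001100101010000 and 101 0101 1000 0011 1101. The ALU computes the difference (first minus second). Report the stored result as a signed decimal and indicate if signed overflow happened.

-212717; overflow

0100001100101010000 = 137552 (signed)
101 0101 1000 0011 1101 → 1010101100000111101 = -174019 (signed)
Subtract via negate-and-add: invert 1010101100000111101 + 1 = 0101010011111000011 (i.e. 174019).
  0100001100101010000
+ 0101010011111000011
= 1001100000100010011
Result 1001100000100010011: MSB = 1 → 311571 − 524288 = -212717.
Both addends (after negating the subtrahend) are non-negative but the stored result is negative: signed overflow. The true value 137552 − (-174019) = 311571 lies outside [-262144, 262143].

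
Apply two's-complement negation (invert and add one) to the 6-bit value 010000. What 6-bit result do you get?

Invert: 101111. Add 1: 110000.
Check: 010000 = 16, 110000 = -16.

110000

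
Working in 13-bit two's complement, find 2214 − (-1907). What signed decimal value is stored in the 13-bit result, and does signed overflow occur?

2214 → 0100010100110
-1907 → 1100010001101
Subtract via negate-and-add: invert 1100010001101 + 1 = 0011101110011 (i.e. 1907).
  0100010100110
+ 0011101110011
= 1000000011001
Result 1000000011001: MSB = 1 → 4121 − 8192 = -4071.
Both addends (after negating the subtrahend) are non-negative but the stored result is negative: signed overflow. The true value 2214 − (-1907) = 4121 lies outside [-4096, 4095].

-4071; overflow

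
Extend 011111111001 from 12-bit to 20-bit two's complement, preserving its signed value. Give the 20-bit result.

MSB of 011111111001 is 0; replicate it into the new high bits.
00000000|011111111001 → 00000000011111111001 (still 2041).

00000000011111111001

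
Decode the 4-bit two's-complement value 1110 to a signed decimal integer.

MSB is 1, so the value is negative.
Invert: 0001. Add 1: 0010 = 2. So the value is −2.

-2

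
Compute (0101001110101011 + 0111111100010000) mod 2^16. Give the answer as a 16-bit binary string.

1101001010111011

  0101001110101011
+ 0111111100010000
= 1101001010111011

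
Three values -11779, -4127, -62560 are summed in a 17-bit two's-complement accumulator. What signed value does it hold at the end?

-11779 + (-4127) = -15906 (11100000111011110)
-15906 + (-62560) = -78466 → wraps to 52606 (01100110101111110)

52606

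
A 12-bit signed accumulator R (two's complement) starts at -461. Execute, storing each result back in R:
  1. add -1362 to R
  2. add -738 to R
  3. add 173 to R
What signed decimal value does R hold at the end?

Start: R = -461 = 111000110011.
R = -461 + (-1362) = -1823 = 100011100001
R = -1823 + (-738) = -2561; wraps to 1535 = 010111111111
R = 1535 + 173 = 1708 = 011010101100

1708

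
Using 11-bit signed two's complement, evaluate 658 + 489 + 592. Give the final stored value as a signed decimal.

-309

658 + 489 = 1147 → wraps to -901 (10001111011)
-901 + 592 = -309 (11011001011)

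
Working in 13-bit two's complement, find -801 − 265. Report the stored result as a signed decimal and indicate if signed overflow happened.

-801 → 1110011011111
265 → 0000100001001
Subtract via negate-and-add: invert 0000100001001 + 1 = 1111011110111 (i.e. -265).
  1110011011111
+ 1111011110111
= 1101111010110  (discard carry-out 1)
Result 1101111010110: MSB = 1 → 7126 − 8192 = -1066.
Both addends (after negating the subtrahend) are negative and so is the stored result: no signed overflow.

-1066; no overflow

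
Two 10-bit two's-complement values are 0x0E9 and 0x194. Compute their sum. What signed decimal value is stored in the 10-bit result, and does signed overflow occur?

0x0E9 = 0011101001 = 233 (signed)
0x194 = 0110010100 = 404 (signed)
  0011101001
+ 0110010100
= 1001111101
Result 1001111101: MSB = 1 → 637 − 1024 = -387.
Both addends are non-negative but the stored result is negative: signed overflow. The true value 233 + 404 = 637 lies outside [-512, 511].

-387; overflow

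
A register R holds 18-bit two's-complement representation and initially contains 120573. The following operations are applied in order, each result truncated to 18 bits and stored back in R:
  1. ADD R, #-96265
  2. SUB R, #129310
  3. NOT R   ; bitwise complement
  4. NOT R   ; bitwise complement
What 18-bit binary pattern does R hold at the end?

100110010111010110

Start: R = 120573 = 011101011011111101.
R = 120573 + (-96265) = 24308 = 000101111011110100
R = 24308 − 129310 = -105002 = 100110010111010110
R = NOT 100110010111010110 = 011001101000101001 = 105001
R = NOT 011001101000101001 = 100110010111010110 = -105002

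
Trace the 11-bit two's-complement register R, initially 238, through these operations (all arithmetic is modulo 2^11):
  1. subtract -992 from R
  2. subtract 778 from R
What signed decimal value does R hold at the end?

452

Start: R = 238 = 00011101110.
R = 238 − (-992) = 1230; wraps to -818 = 10011001110
R = -818 − 778 = -1596; wraps to 452 = 00111000100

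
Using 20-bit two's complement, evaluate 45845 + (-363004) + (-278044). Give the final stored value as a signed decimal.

45845 + (-363004) = -317159 (10110010100100011001)
-317159 + (-278044) = -595203 → wraps to 453373 (01101110101011111101)

453373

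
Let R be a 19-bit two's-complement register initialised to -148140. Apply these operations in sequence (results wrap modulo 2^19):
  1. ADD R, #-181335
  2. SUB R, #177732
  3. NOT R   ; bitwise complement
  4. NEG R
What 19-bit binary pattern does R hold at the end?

Start: R = -148140 = 1011011110101010100.
R = -148140 + (-181335) = -329475; wraps to 194813 = 0101111100011111101
R = 194813 − 177732 = 17081 = 0000100001010111001
R = NOT 0000100001010111001 = 1111011110101000110 = -17082
R = −(-17082) = 17082 = 0000100001010111010

0000100001010111010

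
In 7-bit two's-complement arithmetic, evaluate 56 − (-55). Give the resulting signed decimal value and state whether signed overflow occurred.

-17; overflow

56 → 0111000
-55 → 1001001
Subtract via negate-and-add: invert 1001001 + 1 = 0110111 (i.e. 55).
  0111000
+ 0110111
= 1101111
Result 1101111: MSB = 1 → 111 − 128 = -17.
Both addends (after negating the subtrahend) are non-negative but the stored result is negative: signed overflow. The true value 56 − (-55) = 111 lies outside [-64, 63].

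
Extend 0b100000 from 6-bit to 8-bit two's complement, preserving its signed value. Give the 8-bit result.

11100000

MSB of 100000 is 1; replicate it into the new high bits.
11|100000 → 11100000 (still -32).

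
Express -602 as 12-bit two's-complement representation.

110110100110

|-602| = 602 = 001001011010 in 12 bits.
Invert the bits: 110110100101. Add 1: 110110100110.
Check: 110110100110 reads as 3494 − 4096 = -602.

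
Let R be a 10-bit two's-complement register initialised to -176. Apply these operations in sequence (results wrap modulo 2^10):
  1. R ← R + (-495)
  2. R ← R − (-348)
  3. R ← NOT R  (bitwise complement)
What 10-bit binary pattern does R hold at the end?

Start: R = -176 = 1101010000.
R = -176 + (-495) = -671; wraps to 353 = 0101100001
R = 353 − (-348) = 701; wraps to -323 = 1010111101
R = NOT 1010111101 = 0101000010 = 322

0101000010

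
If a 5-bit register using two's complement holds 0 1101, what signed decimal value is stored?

MSB is 0, so the value is non-negative: 01101 = 13.

13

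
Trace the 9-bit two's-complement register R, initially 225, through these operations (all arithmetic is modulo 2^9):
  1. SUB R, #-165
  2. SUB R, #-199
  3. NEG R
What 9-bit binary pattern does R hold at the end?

Start: R = 225 = 011100001.
R = 225 − (-165) = 390; wraps to -122 = 110000110
R = -122 − (-199) = 77 = 001001101
R = −(77) = -77 = 110110011

110110011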